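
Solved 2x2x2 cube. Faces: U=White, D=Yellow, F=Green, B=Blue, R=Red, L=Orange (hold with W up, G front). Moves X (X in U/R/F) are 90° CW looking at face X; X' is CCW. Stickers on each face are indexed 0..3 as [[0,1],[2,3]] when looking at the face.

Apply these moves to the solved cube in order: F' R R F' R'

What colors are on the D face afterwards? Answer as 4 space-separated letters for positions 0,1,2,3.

Answer: W B Y G

Derivation:
After move 1 (F'): F=GGGG U=WWRR R=YRYR D=OOYY L=OWOW
After move 2 (R): R=YYRR U=WGRG F=GOGY D=OBYB B=RBWB
After move 3 (R): R=RYRY U=WORY F=GBGB D=OWYR B=GBGB
After move 4 (F'): F=BBGG U=WORR R=WYOY D=WWYR L=OYOR
After move 5 (R'): R=YYWO U=WGRG F=BOGR D=WBYG B=RBWB
Query: D face = WBYG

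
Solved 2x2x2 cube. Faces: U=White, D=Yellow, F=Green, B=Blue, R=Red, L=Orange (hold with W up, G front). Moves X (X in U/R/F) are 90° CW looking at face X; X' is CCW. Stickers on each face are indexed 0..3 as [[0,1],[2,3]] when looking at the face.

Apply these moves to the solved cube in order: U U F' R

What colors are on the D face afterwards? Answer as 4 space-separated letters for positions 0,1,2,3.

Answer: R B Y G

Derivation:
After move 1 (U): U=WWWW F=RRGG R=BBRR B=OOBB L=GGOO
After move 2 (U): U=WWWW F=BBGG R=OORR B=GGBB L=RROO
After move 3 (F'): F=BGBG U=WWOR R=YOYR D=ROYY L=RWOW
After move 4 (R): R=YYRO U=WGOG F=BOBY D=RBYG B=RGWB
Query: D face = RBYG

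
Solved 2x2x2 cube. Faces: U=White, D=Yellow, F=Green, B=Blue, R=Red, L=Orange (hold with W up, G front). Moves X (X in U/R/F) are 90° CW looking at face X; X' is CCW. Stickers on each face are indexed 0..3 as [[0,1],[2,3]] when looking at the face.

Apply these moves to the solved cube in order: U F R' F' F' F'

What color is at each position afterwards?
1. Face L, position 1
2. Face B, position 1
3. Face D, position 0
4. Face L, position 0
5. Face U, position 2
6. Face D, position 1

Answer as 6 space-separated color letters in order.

After move 1 (U): U=WWWW F=RRGG R=BBRR B=OOBB L=GGOO
After move 2 (F): F=GRGR U=WWOG R=WBWR D=RBYY L=GYOY
After move 3 (R'): R=BRWW U=WBOO F=GWGG D=RRYR B=YOBB
After move 4 (F'): F=WGGG U=WBBW R=RRRW D=YYYR L=GOOO
After move 5 (F'): F=GGWG U=WBRR R=YRYW D=OOYR L=GWOB
After move 6 (F'): F=GGGW U=WBYY R=OROW D=WBYR L=GROR
Query 1: L[1] = R
Query 2: B[1] = O
Query 3: D[0] = W
Query 4: L[0] = G
Query 5: U[2] = Y
Query 6: D[1] = B

Answer: R O W G Y B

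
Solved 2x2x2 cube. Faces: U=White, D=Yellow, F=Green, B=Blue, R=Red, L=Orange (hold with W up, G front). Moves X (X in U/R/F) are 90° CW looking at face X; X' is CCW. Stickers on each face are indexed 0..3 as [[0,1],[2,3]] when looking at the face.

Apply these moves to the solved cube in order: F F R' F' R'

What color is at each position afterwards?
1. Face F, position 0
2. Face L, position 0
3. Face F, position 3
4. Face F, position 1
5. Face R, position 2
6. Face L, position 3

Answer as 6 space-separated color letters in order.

Answer: W O O B G Y

Derivation:
After move 1 (F): F=GGGG U=WWOO R=WRWR D=RRYY L=OYOY
After move 2 (F): F=GGGG U=WWYY R=OROR D=WWYY L=OROR
After move 3 (R'): R=RROO U=WBYB F=GWGY D=WGYG B=YBWB
After move 4 (F'): F=WYGG U=WBRO R=GRWO D=RRYG L=OBOY
After move 5 (R'): R=ROGW U=WWRY F=WBGO D=RYYG B=GBRB
Query 1: F[0] = W
Query 2: L[0] = O
Query 3: F[3] = O
Query 4: F[1] = B
Query 5: R[2] = G
Query 6: L[3] = Y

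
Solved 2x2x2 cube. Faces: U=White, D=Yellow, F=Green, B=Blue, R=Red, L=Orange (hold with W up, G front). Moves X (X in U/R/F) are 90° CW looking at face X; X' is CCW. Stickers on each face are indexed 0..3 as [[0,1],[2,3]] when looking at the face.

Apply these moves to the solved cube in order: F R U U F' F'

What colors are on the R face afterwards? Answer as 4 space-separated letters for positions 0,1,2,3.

After move 1 (F): F=GGGG U=WWOO R=WRWR D=RRYY L=OYOY
After move 2 (R): R=WWRR U=WGOG F=GRGY D=RBYB B=OBWB
After move 3 (U): U=OWGG F=WWGY R=OBRR B=OYWB L=GROY
After move 4 (U): U=GOGW F=OBGY R=OYRR B=GRWB L=WWOY
After move 5 (F'): F=BYOG U=GOOR R=BYRR D=WYYB L=WWOG
After move 6 (F'): F=YGBO U=GOBR R=YYWR D=WGYB L=WROO
Query: R face = YYWR

Answer: Y Y W R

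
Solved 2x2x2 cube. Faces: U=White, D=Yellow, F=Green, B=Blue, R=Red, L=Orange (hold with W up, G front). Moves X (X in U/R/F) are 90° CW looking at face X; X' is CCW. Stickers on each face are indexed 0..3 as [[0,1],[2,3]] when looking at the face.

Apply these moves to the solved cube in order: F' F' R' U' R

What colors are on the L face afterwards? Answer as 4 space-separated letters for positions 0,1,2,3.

After move 1 (F'): F=GGGG U=WWRR R=YRYR D=OOYY L=OWOW
After move 2 (F'): F=GGGG U=WWYY R=OROR D=WWYY L=OROR
After move 3 (R'): R=RROO U=WBYB F=GWGY D=WGYG B=YBWB
After move 4 (U'): U=BBWY F=ORGY R=GWOO B=RRWB L=YBOR
After move 5 (R): R=OGOW U=BRWY F=OGGG D=WWYR B=YRBB
Query: L face = YBOR

Answer: Y B O R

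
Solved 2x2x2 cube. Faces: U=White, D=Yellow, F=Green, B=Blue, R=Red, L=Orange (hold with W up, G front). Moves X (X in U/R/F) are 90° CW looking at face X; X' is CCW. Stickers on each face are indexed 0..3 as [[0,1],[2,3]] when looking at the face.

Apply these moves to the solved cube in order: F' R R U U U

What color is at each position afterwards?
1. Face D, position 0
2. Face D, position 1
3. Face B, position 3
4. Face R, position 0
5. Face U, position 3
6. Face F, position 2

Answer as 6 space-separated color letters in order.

After move 1 (F'): F=GGGG U=WWRR R=YRYR D=OOYY L=OWOW
After move 2 (R): R=YYRR U=WGRG F=GOGY D=OBYB B=RBWB
After move 3 (R): R=RYRY U=WORY F=GBGB D=OWYR B=GBGB
After move 4 (U): U=RWYO F=RYGB R=GBRY B=OWGB L=GBOW
After move 5 (U): U=YROW F=GBGB R=OWRY B=GBGB L=RYOW
After move 6 (U): U=OYWR F=OWGB R=GBRY B=RYGB L=GBOW
Query 1: D[0] = O
Query 2: D[1] = W
Query 3: B[3] = B
Query 4: R[0] = G
Query 5: U[3] = R
Query 6: F[2] = G

Answer: O W B G R G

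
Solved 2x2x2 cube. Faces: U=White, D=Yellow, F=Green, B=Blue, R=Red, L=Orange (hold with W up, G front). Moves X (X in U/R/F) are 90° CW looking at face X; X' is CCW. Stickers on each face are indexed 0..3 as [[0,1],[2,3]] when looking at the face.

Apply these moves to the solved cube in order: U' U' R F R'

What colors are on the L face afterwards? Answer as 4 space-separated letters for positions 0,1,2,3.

Answer: R Y O B

Derivation:
After move 1 (U'): U=WWWW F=OOGG R=GGRR B=RRBB L=BBOO
After move 2 (U'): U=WWWW F=BBGG R=OORR B=GGBB L=RROO
After move 3 (R): R=RORO U=WBWG F=BYGY D=YBYG B=WGWB
After move 4 (F): F=GBYY U=WBOR R=WOGO D=RRYG L=RYOB
After move 5 (R'): R=OOWG U=WWOW F=GBYR D=RBYY B=GGRB
Query: L face = RYOB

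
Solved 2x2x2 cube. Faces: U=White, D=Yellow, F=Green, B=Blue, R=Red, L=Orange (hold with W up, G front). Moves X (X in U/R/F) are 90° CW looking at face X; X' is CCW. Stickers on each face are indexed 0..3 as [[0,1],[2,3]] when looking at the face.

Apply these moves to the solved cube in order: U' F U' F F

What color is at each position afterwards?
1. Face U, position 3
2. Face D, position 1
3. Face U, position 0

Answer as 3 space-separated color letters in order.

After move 1 (U'): U=WWWW F=OOGG R=GGRR B=RRBB L=BBOO
After move 2 (F): F=GOGO U=WWOB R=WGWR D=RGYY L=BYOY
After move 3 (U'): U=WBWO F=BYGO R=GOWR B=WGBB L=RROY
After move 4 (F): F=GBOY U=WBYR R=WOOR D=WGYY L=RROG
After move 5 (F): F=OGYB U=WBGR R=YORR D=OWYY L=RWOG
Query 1: U[3] = R
Query 2: D[1] = W
Query 3: U[0] = W

Answer: R W W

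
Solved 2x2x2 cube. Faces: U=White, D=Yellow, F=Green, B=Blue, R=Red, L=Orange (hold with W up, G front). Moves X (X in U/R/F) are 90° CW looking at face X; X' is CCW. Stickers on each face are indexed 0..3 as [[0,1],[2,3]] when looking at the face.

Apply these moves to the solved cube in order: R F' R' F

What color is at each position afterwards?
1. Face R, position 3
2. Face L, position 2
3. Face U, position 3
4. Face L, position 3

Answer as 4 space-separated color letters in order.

After move 1 (R): R=RRRR U=WGWG F=GYGY D=YBYB B=WBWB
After move 2 (F'): F=YYGG U=WGRR R=BRYR D=OOYB L=OGOW
After move 3 (R'): R=RRBY U=WWRW F=YGGR D=OYYG B=BBOB
After move 4 (F): F=GYRG U=WWWG R=RRWY D=BRYG L=OOOY
Query 1: R[3] = Y
Query 2: L[2] = O
Query 3: U[3] = G
Query 4: L[3] = Y

Answer: Y O G Y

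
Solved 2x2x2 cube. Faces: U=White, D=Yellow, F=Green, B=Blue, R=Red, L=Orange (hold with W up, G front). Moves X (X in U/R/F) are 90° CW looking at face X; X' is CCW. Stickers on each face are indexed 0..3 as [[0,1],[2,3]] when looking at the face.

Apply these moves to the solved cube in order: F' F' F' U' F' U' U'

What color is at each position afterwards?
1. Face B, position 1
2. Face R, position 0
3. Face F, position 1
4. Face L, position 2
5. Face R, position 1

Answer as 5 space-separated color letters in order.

Answer: G B R O O

Derivation:
After move 1 (F'): F=GGGG U=WWRR R=YRYR D=OOYY L=OWOW
After move 2 (F'): F=GGGG U=WWYY R=OROR D=WWYY L=OROR
After move 3 (F'): F=GGGG U=WWOO R=WRWR D=RRYY L=OYOY
After move 4 (U'): U=WOWO F=OYGG R=GGWR B=WRBB L=BBOY
After move 5 (F'): F=YGOG U=WOGW R=RGRR D=BYYY L=BOOW
After move 6 (U'): U=OWWG F=BOOG R=YGRR B=RGBB L=WROW
After move 7 (U'): U=WGOW F=WROG R=BORR B=YGBB L=RGOW
Query 1: B[1] = G
Query 2: R[0] = B
Query 3: F[1] = R
Query 4: L[2] = O
Query 5: R[1] = O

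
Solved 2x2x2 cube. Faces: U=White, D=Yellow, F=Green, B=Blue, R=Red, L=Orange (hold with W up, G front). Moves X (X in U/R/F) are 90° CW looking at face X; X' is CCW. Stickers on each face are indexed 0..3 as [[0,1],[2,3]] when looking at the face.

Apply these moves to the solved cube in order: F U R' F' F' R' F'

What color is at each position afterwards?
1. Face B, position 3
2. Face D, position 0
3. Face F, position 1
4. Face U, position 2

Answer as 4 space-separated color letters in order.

After move 1 (F): F=GGGG U=WWOO R=WRWR D=RRYY L=OYOY
After move 2 (U): U=OWOW F=WRGG R=BBWR B=OYBB L=GGOY
After move 3 (R'): R=BRBW U=OBOO F=WWGW D=RRYG B=YYRB
After move 4 (F'): F=WWWG U=OBBB R=RRRW D=GYYG L=GOOO
After move 5 (F'): F=WGWW U=OBRR R=YRGW D=OOYG L=GBOB
After move 6 (R'): R=RWYG U=ORRY F=WBWR D=OGYW B=GYOB
After move 7 (F'): F=BRWW U=ORRY R=GWOG D=BBYW L=GYOR
Query 1: B[3] = B
Query 2: D[0] = B
Query 3: F[1] = R
Query 4: U[2] = R

Answer: B B R R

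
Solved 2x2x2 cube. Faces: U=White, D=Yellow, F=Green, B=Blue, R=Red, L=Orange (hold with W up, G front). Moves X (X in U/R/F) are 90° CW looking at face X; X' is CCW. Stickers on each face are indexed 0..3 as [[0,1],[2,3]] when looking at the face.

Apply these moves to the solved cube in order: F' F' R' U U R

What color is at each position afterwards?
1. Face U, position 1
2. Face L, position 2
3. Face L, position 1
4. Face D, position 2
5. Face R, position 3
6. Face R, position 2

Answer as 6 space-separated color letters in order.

After move 1 (F'): F=GGGG U=WWRR R=YRYR D=OOYY L=OWOW
After move 2 (F'): F=GGGG U=WWYY R=OROR D=WWYY L=OROR
After move 3 (R'): R=RROO U=WBYB F=GWGY D=WGYG B=YBWB
After move 4 (U): U=YWBB F=RRGY R=YBOO B=ORWB L=GWOR
After move 5 (U): U=BYBW F=YBGY R=OROO B=GWWB L=RROR
After move 6 (R): R=OOOR U=BBBY F=YGGG D=WWYG B=WWYB
Query 1: U[1] = B
Query 2: L[2] = O
Query 3: L[1] = R
Query 4: D[2] = Y
Query 5: R[3] = R
Query 6: R[2] = O

Answer: B O R Y R O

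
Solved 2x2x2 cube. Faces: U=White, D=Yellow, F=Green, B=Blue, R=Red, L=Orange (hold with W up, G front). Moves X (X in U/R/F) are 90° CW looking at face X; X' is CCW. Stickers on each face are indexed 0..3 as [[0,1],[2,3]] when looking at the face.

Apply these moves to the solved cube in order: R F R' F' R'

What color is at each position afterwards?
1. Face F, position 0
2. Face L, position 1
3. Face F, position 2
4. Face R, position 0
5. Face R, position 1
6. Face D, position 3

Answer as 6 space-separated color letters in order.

Answer: G W G R G Y

Derivation:
After move 1 (R): R=RRRR U=WGWG F=GYGY D=YBYB B=WBWB
After move 2 (F): F=GGYY U=WGOO R=WRGR D=RRYB L=OYOB
After move 3 (R'): R=RRWG U=WWOW F=GGYO D=RGYY B=BBRB
After move 4 (F'): F=GOGY U=WWRW R=GRRG D=YBYY L=OWOO
After move 5 (R'): R=RGGR U=WRRB F=GWGW D=YOYY B=YBBB
Query 1: F[0] = G
Query 2: L[1] = W
Query 3: F[2] = G
Query 4: R[0] = R
Query 5: R[1] = G
Query 6: D[3] = Y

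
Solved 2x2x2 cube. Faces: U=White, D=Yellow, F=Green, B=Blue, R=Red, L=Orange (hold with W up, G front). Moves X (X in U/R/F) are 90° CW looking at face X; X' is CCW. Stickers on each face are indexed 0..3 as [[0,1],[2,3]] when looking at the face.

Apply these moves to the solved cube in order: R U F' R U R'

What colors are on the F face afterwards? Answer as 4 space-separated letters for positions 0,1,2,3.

After move 1 (R): R=RRRR U=WGWG F=GYGY D=YBYB B=WBWB
After move 2 (U): U=WWGG F=RRGY R=WBRR B=OOWB L=GYOO
After move 3 (F'): F=RYRG U=WWWR R=BBYR D=YOYB L=GGOG
After move 4 (R): R=YBRB U=WYWG F=RORB D=YWYO B=ROWB
After move 5 (U): U=WWGY F=YBRB R=RORB B=GGWB L=ROOG
After move 6 (R'): R=OBRR U=WWGG F=YWRY D=YBYB B=OGWB
Query: F face = YWRY

Answer: Y W R Y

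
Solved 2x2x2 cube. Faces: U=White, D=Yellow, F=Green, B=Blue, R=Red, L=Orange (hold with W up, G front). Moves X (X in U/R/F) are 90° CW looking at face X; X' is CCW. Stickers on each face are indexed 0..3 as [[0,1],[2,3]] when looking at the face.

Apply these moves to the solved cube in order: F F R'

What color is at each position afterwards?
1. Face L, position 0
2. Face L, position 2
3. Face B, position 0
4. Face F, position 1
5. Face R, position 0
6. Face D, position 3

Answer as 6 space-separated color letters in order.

After move 1 (F): F=GGGG U=WWOO R=WRWR D=RRYY L=OYOY
After move 2 (F): F=GGGG U=WWYY R=OROR D=WWYY L=OROR
After move 3 (R'): R=RROO U=WBYB F=GWGY D=WGYG B=YBWB
Query 1: L[0] = O
Query 2: L[2] = O
Query 3: B[0] = Y
Query 4: F[1] = W
Query 5: R[0] = R
Query 6: D[3] = G

Answer: O O Y W R G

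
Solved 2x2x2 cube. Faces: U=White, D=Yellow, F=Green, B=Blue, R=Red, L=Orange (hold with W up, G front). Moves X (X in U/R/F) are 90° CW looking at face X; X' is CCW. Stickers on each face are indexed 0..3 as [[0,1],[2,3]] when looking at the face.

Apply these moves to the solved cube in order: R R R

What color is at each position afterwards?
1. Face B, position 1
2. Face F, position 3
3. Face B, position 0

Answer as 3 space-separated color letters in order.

After move 1 (R): R=RRRR U=WGWG F=GYGY D=YBYB B=WBWB
After move 2 (R): R=RRRR U=WYWY F=GBGB D=YWYW B=GBGB
After move 3 (R): R=RRRR U=WBWB F=GWGW D=YGYG B=YBYB
Query 1: B[1] = B
Query 2: F[3] = W
Query 3: B[0] = Y

Answer: B W Y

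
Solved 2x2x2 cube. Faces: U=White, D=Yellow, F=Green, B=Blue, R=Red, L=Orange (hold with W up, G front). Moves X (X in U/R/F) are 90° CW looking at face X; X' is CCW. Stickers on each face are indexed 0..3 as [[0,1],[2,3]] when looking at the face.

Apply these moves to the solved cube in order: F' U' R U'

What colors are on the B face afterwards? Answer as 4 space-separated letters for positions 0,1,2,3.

After move 1 (F'): F=GGGG U=WWRR R=YRYR D=OOYY L=OWOW
After move 2 (U'): U=WRWR F=OWGG R=GGYR B=YRBB L=BBOW
After move 3 (R): R=YGRG U=WWWG F=OOGY D=OBYY B=RRRB
After move 4 (U'): U=WGWW F=BBGY R=OORG B=YGRB L=RROW
Query: B face = YGRB

Answer: Y G R B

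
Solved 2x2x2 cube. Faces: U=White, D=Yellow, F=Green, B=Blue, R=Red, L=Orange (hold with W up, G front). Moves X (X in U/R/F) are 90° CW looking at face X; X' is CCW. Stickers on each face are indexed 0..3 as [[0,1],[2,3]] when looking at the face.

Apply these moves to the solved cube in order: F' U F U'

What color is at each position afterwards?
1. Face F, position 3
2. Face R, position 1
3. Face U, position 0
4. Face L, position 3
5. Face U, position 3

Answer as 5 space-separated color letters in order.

Answer: R Y W O W

Derivation:
After move 1 (F'): F=GGGG U=WWRR R=YRYR D=OOYY L=OWOW
After move 2 (U): U=RWRW F=YRGG R=BBYR B=OWBB L=GGOW
After move 3 (F): F=GYGR U=RWWG R=RBWR D=YBYY L=GOOO
After move 4 (U'): U=WGRW F=GOGR R=GYWR B=RBBB L=OWOO
Query 1: F[3] = R
Query 2: R[1] = Y
Query 3: U[0] = W
Query 4: L[3] = O
Query 5: U[3] = W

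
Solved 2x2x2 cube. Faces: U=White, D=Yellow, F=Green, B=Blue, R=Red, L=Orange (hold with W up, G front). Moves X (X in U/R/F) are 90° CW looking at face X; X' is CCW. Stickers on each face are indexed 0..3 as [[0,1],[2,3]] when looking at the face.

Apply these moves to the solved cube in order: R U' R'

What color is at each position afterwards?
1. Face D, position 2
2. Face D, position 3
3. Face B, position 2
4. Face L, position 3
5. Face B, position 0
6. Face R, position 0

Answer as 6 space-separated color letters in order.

Answer: Y Y B O B Y

Derivation:
After move 1 (R): R=RRRR U=WGWG F=GYGY D=YBYB B=WBWB
After move 2 (U'): U=GGWW F=OOGY R=GYRR B=RRWB L=WBOO
After move 3 (R'): R=YRGR U=GWWR F=OGGW D=YOYY B=BRBB
Query 1: D[2] = Y
Query 2: D[3] = Y
Query 3: B[2] = B
Query 4: L[3] = O
Query 5: B[0] = B
Query 6: R[0] = Y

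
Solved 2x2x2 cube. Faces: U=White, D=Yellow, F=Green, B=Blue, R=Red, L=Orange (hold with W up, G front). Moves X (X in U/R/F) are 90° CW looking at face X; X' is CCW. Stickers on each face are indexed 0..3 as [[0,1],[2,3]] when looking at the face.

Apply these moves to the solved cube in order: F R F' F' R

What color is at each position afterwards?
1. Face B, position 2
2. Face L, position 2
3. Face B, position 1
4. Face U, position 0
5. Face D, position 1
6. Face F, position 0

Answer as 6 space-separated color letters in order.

Answer: G O B W W Y

Derivation:
After move 1 (F): F=GGGG U=WWOO R=WRWR D=RRYY L=OYOY
After move 2 (R): R=WWRR U=WGOG F=GRGY D=RBYB B=OBWB
After move 3 (F'): F=RYGG U=WGWR R=BWRR D=YYYB L=OGOO
After move 4 (F'): F=YGRG U=WGBR R=YWYR D=GOYB L=OROW
After move 5 (R): R=YYRW U=WGBG F=YORB D=GWYO B=RBGB
Query 1: B[2] = G
Query 2: L[2] = O
Query 3: B[1] = B
Query 4: U[0] = W
Query 5: D[1] = W
Query 6: F[0] = Y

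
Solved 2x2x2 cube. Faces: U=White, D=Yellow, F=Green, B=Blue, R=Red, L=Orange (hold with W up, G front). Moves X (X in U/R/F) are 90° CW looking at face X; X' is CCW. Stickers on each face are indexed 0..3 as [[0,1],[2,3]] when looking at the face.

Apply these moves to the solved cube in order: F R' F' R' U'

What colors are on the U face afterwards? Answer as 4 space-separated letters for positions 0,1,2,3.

Answer: R Y W R

Derivation:
After move 1 (F): F=GGGG U=WWOO R=WRWR D=RRYY L=OYOY
After move 2 (R'): R=RRWW U=WBOB F=GWGO D=RGYG B=YBRB
After move 3 (F'): F=WOGG U=WBRW R=GRRW D=YYYG L=OBOO
After move 4 (R'): R=RWGR U=WRRY F=WBGW D=YOYG B=GBYB
After move 5 (U'): U=RYWR F=OBGW R=WBGR B=RWYB L=GBOO
Query: U face = RYWR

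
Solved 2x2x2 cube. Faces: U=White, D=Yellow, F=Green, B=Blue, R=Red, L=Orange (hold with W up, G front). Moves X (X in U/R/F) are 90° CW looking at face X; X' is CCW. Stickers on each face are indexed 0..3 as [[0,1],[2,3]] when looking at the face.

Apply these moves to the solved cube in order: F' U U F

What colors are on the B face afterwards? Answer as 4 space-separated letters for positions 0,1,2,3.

After move 1 (F'): F=GGGG U=WWRR R=YRYR D=OOYY L=OWOW
After move 2 (U): U=RWRW F=YRGG R=BBYR B=OWBB L=GGOW
After move 3 (U): U=RRWW F=BBGG R=OWYR B=GGBB L=YROW
After move 4 (F): F=GBGB U=RRWR R=WWWR D=YOYY L=YOOO
Query: B face = GGBB

Answer: G G B B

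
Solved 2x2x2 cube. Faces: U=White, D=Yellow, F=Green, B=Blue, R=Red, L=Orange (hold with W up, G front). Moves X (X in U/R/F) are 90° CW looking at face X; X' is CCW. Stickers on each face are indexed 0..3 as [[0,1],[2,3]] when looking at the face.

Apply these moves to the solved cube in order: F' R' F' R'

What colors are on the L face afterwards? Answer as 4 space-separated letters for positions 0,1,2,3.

Answer: O B O R

Derivation:
After move 1 (F'): F=GGGG U=WWRR R=YRYR D=OOYY L=OWOW
After move 2 (R'): R=RRYY U=WBRB F=GWGR D=OGYG B=YBOB
After move 3 (F'): F=WRGG U=WBRY R=GROY D=WWYG L=OBOR
After move 4 (R'): R=RYGO U=WORY F=WBGY D=WRYG B=GBWB
Query: L face = OBOR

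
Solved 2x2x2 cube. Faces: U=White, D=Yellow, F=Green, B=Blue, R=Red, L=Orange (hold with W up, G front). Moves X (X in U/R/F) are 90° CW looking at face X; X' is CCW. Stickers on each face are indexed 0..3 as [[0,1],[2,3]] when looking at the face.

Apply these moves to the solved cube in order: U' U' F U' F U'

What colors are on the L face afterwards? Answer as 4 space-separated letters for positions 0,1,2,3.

After move 1 (U'): U=WWWW F=OOGG R=GGRR B=RRBB L=BBOO
After move 2 (U'): U=WWWW F=BBGG R=OORR B=GGBB L=RROO
After move 3 (F): F=GBGB U=WWOR R=WOWR D=ROYY L=RYOY
After move 4 (U'): U=WRWO F=RYGB R=GBWR B=WOBB L=GGOY
After move 5 (F): F=GRBY U=WRYG R=WBOR D=WGYY L=GROO
After move 6 (U'): U=RGWY F=GRBY R=GROR B=WBBB L=WOOO
Query: L face = WOOO

Answer: W O O O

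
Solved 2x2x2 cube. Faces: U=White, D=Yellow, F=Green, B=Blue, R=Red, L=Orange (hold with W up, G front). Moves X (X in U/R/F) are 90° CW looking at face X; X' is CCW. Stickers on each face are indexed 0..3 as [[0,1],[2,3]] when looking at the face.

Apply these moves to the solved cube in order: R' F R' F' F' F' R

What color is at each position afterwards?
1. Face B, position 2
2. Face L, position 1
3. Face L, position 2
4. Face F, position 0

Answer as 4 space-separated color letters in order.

Answer: Y R O W

Derivation:
After move 1 (R'): R=RRRR U=WBWB F=GWGW D=YGYG B=YBYB
After move 2 (F): F=GGWW U=WBOO R=WRBR D=RRYG L=OYOG
After move 3 (R'): R=RRWB U=WYOY F=GBWO D=RGYW B=GBRB
After move 4 (F'): F=BOGW U=WYRW R=GRRB D=YGYW L=OYOO
After move 5 (F'): F=OWBG U=WYGR R=GRYB D=YOYW L=OWOR
After move 6 (F'): F=WGOB U=WYGY R=ORYB D=WRYW L=OROG
After move 7 (R): R=YOBR U=WGGB F=WROW D=WRYG B=YBYB
Query 1: B[2] = Y
Query 2: L[1] = R
Query 3: L[2] = O
Query 4: F[0] = W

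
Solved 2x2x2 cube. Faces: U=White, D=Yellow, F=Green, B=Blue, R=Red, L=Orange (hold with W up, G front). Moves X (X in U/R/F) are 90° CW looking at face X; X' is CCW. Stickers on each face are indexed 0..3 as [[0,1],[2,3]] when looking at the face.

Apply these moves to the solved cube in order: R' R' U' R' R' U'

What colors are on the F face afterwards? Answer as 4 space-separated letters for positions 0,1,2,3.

After move 1 (R'): R=RRRR U=WBWB F=GWGW D=YGYG B=YBYB
After move 2 (R'): R=RRRR U=WYWY F=GBGB D=YWYW B=GBGB
After move 3 (U'): U=YYWW F=OOGB R=GBRR B=RRGB L=GBOO
After move 4 (R'): R=BRGR U=YGWR F=OYGW D=YOYB B=WRWB
After move 5 (R'): R=RRBG U=YWWW F=OGGR D=YYYW B=BROB
After move 6 (U'): U=WWYW F=GBGR R=OGBG B=RROB L=BROO
Query: F face = GBGR

Answer: G B G R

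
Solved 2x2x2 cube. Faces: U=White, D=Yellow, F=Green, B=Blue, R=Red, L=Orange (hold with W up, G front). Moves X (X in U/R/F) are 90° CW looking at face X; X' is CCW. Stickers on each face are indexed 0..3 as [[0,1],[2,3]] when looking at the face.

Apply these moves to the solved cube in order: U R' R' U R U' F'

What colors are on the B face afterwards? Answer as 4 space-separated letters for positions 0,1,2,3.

After move 1 (U): U=WWWW F=RRGG R=BBRR B=OOBB L=GGOO
After move 2 (R'): R=BRBR U=WBWO F=RWGW D=YRYG B=YOYB
After move 3 (R'): R=RRBB U=WYWY F=RBGO D=YWYW B=GORB
After move 4 (U): U=WWYY F=RRGO R=GOBB B=GGRB L=RBOO
After move 5 (R): R=BGBO U=WRYO F=RWGW D=YRYG B=YGWB
After move 6 (U'): U=ROWY F=RBGW R=RWBO B=BGWB L=YGOO
After move 7 (F'): F=BWRG U=RORB R=RWYO D=GOYG L=YYOW
Query: B face = BGWB

Answer: B G W B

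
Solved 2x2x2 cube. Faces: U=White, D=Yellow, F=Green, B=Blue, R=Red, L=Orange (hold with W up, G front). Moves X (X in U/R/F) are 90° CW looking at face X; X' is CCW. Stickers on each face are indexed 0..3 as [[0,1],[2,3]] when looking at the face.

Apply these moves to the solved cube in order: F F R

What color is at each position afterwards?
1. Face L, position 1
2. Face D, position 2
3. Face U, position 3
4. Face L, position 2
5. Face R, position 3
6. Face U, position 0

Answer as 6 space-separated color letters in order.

Answer: R Y G O R W

Derivation:
After move 1 (F): F=GGGG U=WWOO R=WRWR D=RRYY L=OYOY
After move 2 (F): F=GGGG U=WWYY R=OROR D=WWYY L=OROR
After move 3 (R): R=OORR U=WGYG F=GWGY D=WBYB B=YBWB
Query 1: L[1] = R
Query 2: D[2] = Y
Query 3: U[3] = G
Query 4: L[2] = O
Query 5: R[3] = R
Query 6: U[0] = W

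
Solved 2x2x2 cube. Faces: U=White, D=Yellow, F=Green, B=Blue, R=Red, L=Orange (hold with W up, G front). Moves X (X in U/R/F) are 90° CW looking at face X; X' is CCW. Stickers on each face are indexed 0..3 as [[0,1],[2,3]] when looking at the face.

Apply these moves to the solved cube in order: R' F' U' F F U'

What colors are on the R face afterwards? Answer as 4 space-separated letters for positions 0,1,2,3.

After move 1 (R'): R=RRRR U=WBWB F=GWGW D=YGYG B=YBYB
After move 2 (F'): F=WWGG U=WBRR R=GRYR D=OOYG L=OBOW
After move 3 (U'): U=BRWR F=OBGG R=WWYR B=GRYB L=YBOW
After move 4 (F): F=GOGB U=BRWB R=WWRR D=YWYG L=YOOO
After move 5 (F): F=GGBO U=BROO R=WWBR D=RWYG L=YYOW
After move 6 (U'): U=ROBO F=YYBO R=GGBR B=WWYB L=GROW
Query: R face = GGBR

Answer: G G B R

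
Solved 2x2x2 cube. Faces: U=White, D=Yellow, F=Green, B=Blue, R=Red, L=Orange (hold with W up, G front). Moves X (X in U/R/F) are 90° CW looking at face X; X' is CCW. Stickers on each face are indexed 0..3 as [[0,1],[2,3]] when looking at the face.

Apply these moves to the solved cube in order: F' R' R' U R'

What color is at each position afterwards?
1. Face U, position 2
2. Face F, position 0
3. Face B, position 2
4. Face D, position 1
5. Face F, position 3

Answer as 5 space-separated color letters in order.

Answer: Y R W Y O

Derivation:
After move 1 (F'): F=GGGG U=WWRR R=YRYR D=OOYY L=OWOW
After move 2 (R'): R=RRYY U=WBRB F=GWGR D=OGYG B=YBOB
After move 3 (R'): R=RYRY U=WORY F=GBGB D=OWYR B=GBGB
After move 4 (U): U=RWYO F=RYGB R=GBRY B=OWGB L=GBOW
After move 5 (R'): R=BYGR U=RGYO F=RWGO D=OYYB B=RWWB
Query 1: U[2] = Y
Query 2: F[0] = R
Query 3: B[2] = W
Query 4: D[1] = Y
Query 5: F[3] = O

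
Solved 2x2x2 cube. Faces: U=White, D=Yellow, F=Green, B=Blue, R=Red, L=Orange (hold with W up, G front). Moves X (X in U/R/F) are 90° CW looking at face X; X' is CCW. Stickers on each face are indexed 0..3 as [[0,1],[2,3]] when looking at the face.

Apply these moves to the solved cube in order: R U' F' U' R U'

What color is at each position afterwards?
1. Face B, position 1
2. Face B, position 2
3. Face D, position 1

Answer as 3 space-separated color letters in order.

Answer: O R W

Derivation:
After move 1 (R): R=RRRR U=WGWG F=GYGY D=YBYB B=WBWB
After move 2 (U'): U=GGWW F=OOGY R=GYRR B=RRWB L=WBOO
After move 3 (F'): F=OYOG U=GGGR R=BYYR D=BOYB L=WWOW
After move 4 (U'): U=GRGG F=WWOG R=OYYR B=BYWB L=RROW
After move 5 (R): R=YORY U=GWGG F=WOOB D=BWYB B=GYRB
After move 6 (U'): U=WGGG F=RROB R=WORY B=YORB L=GYOW
Query 1: B[1] = O
Query 2: B[2] = R
Query 3: D[1] = W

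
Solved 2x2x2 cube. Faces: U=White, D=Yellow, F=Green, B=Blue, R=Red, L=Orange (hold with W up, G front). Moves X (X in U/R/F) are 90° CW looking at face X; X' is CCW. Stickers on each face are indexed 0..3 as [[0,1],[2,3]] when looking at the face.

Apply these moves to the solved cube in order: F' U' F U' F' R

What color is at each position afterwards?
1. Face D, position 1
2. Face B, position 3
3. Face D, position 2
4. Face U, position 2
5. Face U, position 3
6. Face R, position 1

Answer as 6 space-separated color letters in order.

Answer: B B Y G G G

Derivation:
After move 1 (F'): F=GGGG U=WWRR R=YRYR D=OOYY L=OWOW
After move 2 (U'): U=WRWR F=OWGG R=GGYR B=YRBB L=BBOW
After move 3 (F): F=GOGW U=WRWB R=WGRR D=YGYY L=BOOO
After move 4 (U'): U=RBWW F=BOGW R=GORR B=WGBB L=YROO
After move 5 (F'): F=OWBG U=RBGR R=GOYR D=ROYY L=YWOW
After move 6 (R): R=YGRO U=RWGG F=OOBY D=RBYW B=RGBB
Query 1: D[1] = B
Query 2: B[3] = B
Query 3: D[2] = Y
Query 4: U[2] = G
Query 5: U[3] = G
Query 6: R[1] = G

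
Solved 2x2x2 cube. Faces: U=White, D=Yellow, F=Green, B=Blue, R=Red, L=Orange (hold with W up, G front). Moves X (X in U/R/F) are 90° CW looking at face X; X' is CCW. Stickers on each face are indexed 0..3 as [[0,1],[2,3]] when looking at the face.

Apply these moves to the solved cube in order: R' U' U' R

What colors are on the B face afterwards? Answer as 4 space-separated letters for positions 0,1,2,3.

Answer: W W W B

Derivation:
After move 1 (R'): R=RRRR U=WBWB F=GWGW D=YGYG B=YBYB
After move 2 (U'): U=BBWW F=OOGW R=GWRR B=RRYB L=YBOO
After move 3 (U'): U=BWBW F=YBGW R=OORR B=GWYB L=RROO
After move 4 (R): R=RORO U=BBBW F=YGGG D=YYYG B=WWWB
Query: B face = WWWB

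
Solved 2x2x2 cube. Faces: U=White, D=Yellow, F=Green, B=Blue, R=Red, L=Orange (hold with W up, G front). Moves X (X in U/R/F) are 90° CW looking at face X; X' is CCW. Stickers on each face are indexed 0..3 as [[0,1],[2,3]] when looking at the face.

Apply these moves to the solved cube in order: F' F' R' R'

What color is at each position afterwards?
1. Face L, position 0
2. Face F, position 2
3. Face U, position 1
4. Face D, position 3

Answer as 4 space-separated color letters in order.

After move 1 (F'): F=GGGG U=WWRR R=YRYR D=OOYY L=OWOW
After move 2 (F'): F=GGGG U=WWYY R=OROR D=WWYY L=OROR
After move 3 (R'): R=RROO U=WBYB F=GWGY D=WGYG B=YBWB
After move 4 (R'): R=RORO U=WWYY F=GBGB D=WWYY B=GBGB
Query 1: L[0] = O
Query 2: F[2] = G
Query 3: U[1] = W
Query 4: D[3] = Y

Answer: O G W Y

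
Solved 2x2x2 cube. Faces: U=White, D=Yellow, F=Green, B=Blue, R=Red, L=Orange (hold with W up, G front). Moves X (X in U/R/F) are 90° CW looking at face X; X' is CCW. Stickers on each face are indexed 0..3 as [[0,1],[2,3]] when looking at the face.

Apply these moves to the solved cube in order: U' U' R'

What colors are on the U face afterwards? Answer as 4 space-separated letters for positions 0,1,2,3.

After move 1 (U'): U=WWWW F=OOGG R=GGRR B=RRBB L=BBOO
After move 2 (U'): U=WWWW F=BBGG R=OORR B=GGBB L=RROO
After move 3 (R'): R=OROR U=WBWG F=BWGW D=YBYG B=YGYB
Query: U face = WBWG

Answer: W B W G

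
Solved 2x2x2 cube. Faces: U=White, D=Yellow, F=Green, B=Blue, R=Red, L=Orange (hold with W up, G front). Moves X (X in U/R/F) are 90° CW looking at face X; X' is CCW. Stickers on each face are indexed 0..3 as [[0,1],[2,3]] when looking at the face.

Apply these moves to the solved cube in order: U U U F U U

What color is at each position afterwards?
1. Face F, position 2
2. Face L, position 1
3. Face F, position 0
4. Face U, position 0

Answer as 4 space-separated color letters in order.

After move 1 (U): U=WWWW F=RRGG R=BBRR B=OOBB L=GGOO
After move 2 (U): U=WWWW F=BBGG R=OORR B=GGBB L=RROO
After move 3 (U): U=WWWW F=OOGG R=GGRR B=RRBB L=BBOO
After move 4 (F): F=GOGO U=WWOB R=WGWR D=RGYY L=BYOY
After move 5 (U): U=OWBW F=WGGO R=RRWR B=BYBB L=GOOY
After move 6 (U): U=BOWW F=RRGO R=BYWR B=GOBB L=WGOY
Query 1: F[2] = G
Query 2: L[1] = G
Query 3: F[0] = R
Query 4: U[0] = B

Answer: G G R B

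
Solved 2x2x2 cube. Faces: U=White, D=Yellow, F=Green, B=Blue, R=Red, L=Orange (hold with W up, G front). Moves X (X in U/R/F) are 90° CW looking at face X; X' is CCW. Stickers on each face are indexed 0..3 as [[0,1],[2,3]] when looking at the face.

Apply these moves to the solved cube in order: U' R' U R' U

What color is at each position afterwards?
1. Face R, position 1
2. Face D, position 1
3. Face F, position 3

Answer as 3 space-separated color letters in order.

Answer: B R B

Derivation:
After move 1 (U'): U=WWWW F=OOGG R=GGRR B=RRBB L=BBOO
After move 2 (R'): R=GRGR U=WBWR F=OWGW D=YOYG B=YRYB
After move 3 (U): U=WWRB F=GRGW R=YRGR B=BBYB L=OWOO
After move 4 (R'): R=RRYG U=WYRB F=GWGB D=YRYW B=GBOB
After move 5 (U): U=RWBY F=RRGB R=GBYG B=OWOB L=GWOO
Query 1: R[1] = B
Query 2: D[1] = R
Query 3: F[3] = B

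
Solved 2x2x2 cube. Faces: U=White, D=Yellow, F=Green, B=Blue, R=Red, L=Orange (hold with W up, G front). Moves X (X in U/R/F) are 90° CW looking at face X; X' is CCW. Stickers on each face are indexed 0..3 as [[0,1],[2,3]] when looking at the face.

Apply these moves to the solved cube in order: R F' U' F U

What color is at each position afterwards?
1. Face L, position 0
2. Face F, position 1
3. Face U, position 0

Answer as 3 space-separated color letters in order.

Answer: G Y W

Derivation:
After move 1 (R): R=RRRR U=WGWG F=GYGY D=YBYB B=WBWB
After move 2 (F'): F=YYGG U=WGRR R=BRYR D=OOYB L=OGOW
After move 3 (U'): U=GRWR F=OGGG R=YYYR B=BRWB L=WBOW
After move 4 (F): F=GOGG U=GRWB R=WYRR D=YYYB L=WOOO
After move 5 (U): U=WGBR F=WYGG R=BRRR B=WOWB L=GOOO
Query 1: L[0] = G
Query 2: F[1] = Y
Query 3: U[0] = W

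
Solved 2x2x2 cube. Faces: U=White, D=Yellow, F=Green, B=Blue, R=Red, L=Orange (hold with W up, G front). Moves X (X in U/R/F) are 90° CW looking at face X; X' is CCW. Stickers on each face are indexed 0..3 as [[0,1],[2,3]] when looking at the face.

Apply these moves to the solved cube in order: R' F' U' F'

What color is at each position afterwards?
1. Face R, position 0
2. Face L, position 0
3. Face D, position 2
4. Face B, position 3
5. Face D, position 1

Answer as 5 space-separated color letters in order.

Answer: O Y Y B W

Derivation:
After move 1 (R'): R=RRRR U=WBWB F=GWGW D=YGYG B=YBYB
After move 2 (F'): F=WWGG U=WBRR R=GRYR D=OOYG L=OBOW
After move 3 (U'): U=BRWR F=OBGG R=WWYR B=GRYB L=YBOW
After move 4 (F'): F=BGOG U=BRWY R=OWOR D=BWYG L=YROW
Query 1: R[0] = O
Query 2: L[0] = Y
Query 3: D[2] = Y
Query 4: B[3] = B
Query 5: D[1] = W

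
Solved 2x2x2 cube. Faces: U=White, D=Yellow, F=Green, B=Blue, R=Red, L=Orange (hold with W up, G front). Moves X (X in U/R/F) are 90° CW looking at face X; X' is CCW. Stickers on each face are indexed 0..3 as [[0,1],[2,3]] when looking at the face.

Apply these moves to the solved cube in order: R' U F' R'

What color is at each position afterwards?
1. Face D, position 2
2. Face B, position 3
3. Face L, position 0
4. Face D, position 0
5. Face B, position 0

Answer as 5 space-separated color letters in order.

After move 1 (R'): R=RRRR U=WBWB F=GWGW D=YGYG B=YBYB
After move 2 (U): U=WWBB F=RRGW R=YBRR B=OOYB L=GWOO
After move 3 (F'): F=RWRG U=WWYR R=GBYR D=WOYG L=GBOB
After move 4 (R'): R=BRGY U=WYYO F=RWRR D=WWYG B=GOOB
Query 1: D[2] = Y
Query 2: B[3] = B
Query 3: L[0] = G
Query 4: D[0] = W
Query 5: B[0] = G

Answer: Y B G W G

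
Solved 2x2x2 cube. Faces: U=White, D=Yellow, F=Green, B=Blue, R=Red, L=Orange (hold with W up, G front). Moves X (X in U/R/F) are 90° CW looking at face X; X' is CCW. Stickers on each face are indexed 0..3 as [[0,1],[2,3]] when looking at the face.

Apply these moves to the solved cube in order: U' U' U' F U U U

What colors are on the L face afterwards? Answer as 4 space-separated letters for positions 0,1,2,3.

Answer: O O O Y

Derivation:
After move 1 (U'): U=WWWW F=OOGG R=GGRR B=RRBB L=BBOO
After move 2 (U'): U=WWWW F=BBGG R=OORR B=GGBB L=RROO
After move 3 (U'): U=WWWW F=RRGG R=BBRR B=OOBB L=GGOO
After move 4 (F): F=GRGR U=WWOG R=WBWR D=RBYY L=GYOY
After move 5 (U): U=OWGW F=WBGR R=OOWR B=GYBB L=GROY
After move 6 (U): U=GOWW F=OOGR R=GYWR B=GRBB L=WBOY
After move 7 (U): U=WGWO F=GYGR R=GRWR B=WBBB L=OOOY
Query: L face = OOOY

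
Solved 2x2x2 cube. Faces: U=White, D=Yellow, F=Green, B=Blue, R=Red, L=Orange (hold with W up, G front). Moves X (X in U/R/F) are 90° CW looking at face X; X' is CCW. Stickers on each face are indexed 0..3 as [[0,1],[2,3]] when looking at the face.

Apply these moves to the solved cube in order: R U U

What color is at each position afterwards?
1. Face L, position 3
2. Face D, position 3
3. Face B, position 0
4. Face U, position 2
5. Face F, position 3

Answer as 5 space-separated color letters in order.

After move 1 (R): R=RRRR U=WGWG F=GYGY D=YBYB B=WBWB
After move 2 (U): U=WWGG F=RRGY R=WBRR B=OOWB L=GYOO
After move 3 (U): U=GWGW F=WBGY R=OORR B=GYWB L=RROO
Query 1: L[3] = O
Query 2: D[3] = B
Query 3: B[0] = G
Query 4: U[2] = G
Query 5: F[3] = Y

Answer: O B G G Y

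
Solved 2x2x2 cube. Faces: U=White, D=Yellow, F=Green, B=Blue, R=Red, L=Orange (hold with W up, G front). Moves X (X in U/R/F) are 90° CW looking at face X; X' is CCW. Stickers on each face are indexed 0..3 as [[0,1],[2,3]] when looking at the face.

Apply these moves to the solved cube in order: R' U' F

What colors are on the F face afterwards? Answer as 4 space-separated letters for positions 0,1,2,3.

Answer: G O W O

Derivation:
After move 1 (R'): R=RRRR U=WBWB F=GWGW D=YGYG B=YBYB
After move 2 (U'): U=BBWW F=OOGW R=GWRR B=RRYB L=YBOO
After move 3 (F): F=GOWO U=BBOB R=WWWR D=RGYG L=YYOG
Query: F face = GOWO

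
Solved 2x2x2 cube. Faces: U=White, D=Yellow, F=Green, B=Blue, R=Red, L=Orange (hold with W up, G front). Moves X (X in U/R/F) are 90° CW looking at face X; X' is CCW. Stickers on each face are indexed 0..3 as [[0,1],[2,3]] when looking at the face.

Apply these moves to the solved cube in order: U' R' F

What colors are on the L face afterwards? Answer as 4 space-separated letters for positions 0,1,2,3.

After move 1 (U'): U=WWWW F=OOGG R=GGRR B=RRBB L=BBOO
After move 2 (R'): R=GRGR U=WBWR F=OWGW D=YOYG B=YRYB
After move 3 (F): F=GOWW U=WBOB R=WRRR D=GGYG L=BYOO
Query: L face = BYOO

Answer: B Y O O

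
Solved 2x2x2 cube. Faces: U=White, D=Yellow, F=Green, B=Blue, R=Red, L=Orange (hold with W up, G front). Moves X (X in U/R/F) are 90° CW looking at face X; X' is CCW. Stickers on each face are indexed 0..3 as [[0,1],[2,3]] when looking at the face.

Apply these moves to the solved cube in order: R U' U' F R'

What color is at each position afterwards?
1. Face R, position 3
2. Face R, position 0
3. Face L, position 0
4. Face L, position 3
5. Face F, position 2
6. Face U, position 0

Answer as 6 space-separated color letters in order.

Answer: W O R B Y G

Derivation:
After move 1 (R): R=RRRR U=WGWG F=GYGY D=YBYB B=WBWB
After move 2 (U'): U=GGWW F=OOGY R=GYRR B=RRWB L=WBOO
After move 3 (U'): U=GWGW F=WBGY R=OORR B=GYWB L=RROO
After move 4 (F): F=GWYB U=GWOR R=GOWR D=ROYB L=RYOB
After move 5 (R'): R=ORGW U=GWOG F=GWYR D=RWYB B=BYOB
Query 1: R[3] = W
Query 2: R[0] = O
Query 3: L[0] = R
Query 4: L[3] = B
Query 5: F[2] = Y
Query 6: U[0] = G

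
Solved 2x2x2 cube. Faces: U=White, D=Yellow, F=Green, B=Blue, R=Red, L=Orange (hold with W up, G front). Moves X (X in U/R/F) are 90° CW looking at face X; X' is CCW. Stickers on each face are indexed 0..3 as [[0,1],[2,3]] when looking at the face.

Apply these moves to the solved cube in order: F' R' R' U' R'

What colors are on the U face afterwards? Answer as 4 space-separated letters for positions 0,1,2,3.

After move 1 (F'): F=GGGG U=WWRR R=YRYR D=OOYY L=OWOW
After move 2 (R'): R=RRYY U=WBRB F=GWGR D=OGYG B=YBOB
After move 3 (R'): R=RYRY U=WORY F=GBGB D=OWYR B=GBGB
After move 4 (U'): U=OYWR F=OWGB R=GBRY B=RYGB L=GBOW
After move 5 (R'): R=BYGR U=OGWR F=OYGR D=OWYB B=RYWB
Query: U face = OGWR

Answer: O G W R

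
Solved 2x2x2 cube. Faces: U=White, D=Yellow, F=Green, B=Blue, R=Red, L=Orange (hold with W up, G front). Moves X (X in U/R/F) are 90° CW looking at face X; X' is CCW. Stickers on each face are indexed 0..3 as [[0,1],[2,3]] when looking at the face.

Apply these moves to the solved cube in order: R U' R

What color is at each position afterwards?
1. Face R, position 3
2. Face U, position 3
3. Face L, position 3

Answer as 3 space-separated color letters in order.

Answer: Y Y O

Derivation:
After move 1 (R): R=RRRR U=WGWG F=GYGY D=YBYB B=WBWB
After move 2 (U'): U=GGWW F=OOGY R=GYRR B=RRWB L=WBOO
After move 3 (R): R=RGRY U=GOWY F=OBGB D=YWYR B=WRGB
Query 1: R[3] = Y
Query 2: U[3] = Y
Query 3: L[3] = O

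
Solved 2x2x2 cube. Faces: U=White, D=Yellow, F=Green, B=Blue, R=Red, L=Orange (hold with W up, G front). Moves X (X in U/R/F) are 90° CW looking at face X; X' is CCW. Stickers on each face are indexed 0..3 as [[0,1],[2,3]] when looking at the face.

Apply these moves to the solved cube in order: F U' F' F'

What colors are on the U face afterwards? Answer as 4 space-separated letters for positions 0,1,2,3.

After move 1 (F): F=GGGG U=WWOO R=WRWR D=RRYY L=OYOY
After move 2 (U'): U=WOWO F=OYGG R=GGWR B=WRBB L=BBOY
After move 3 (F'): F=YGOG U=WOGW R=RGRR D=BYYY L=BOOW
After move 4 (F'): F=GGYO U=WORR R=YGBR D=OWYY L=BWOG
Query: U face = WORR

Answer: W O R R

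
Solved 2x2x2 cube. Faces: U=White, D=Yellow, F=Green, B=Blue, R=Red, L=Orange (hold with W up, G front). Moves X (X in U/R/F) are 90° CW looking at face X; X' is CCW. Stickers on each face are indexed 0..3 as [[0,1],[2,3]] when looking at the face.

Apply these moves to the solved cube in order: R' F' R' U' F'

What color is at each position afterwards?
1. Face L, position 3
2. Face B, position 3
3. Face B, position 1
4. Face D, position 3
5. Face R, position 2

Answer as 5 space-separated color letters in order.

Answer: W B R G O

Derivation:
After move 1 (R'): R=RRRR U=WBWB F=GWGW D=YGYG B=YBYB
After move 2 (F'): F=WWGG U=WBRR R=GRYR D=OOYG L=OBOW
After move 3 (R'): R=RRGY U=WYRY F=WBGR D=OWYG B=GBOB
After move 4 (U'): U=YYWR F=OBGR R=WBGY B=RROB L=GBOW
After move 5 (F'): F=BROG U=YYWG R=WBOY D=BWYG L=GROW
Query 1: L[3] = W
Query 2: B[3] = B
Query 3: B[1] = R
Query 4: D[3] = G
Query 5: R[2] = O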